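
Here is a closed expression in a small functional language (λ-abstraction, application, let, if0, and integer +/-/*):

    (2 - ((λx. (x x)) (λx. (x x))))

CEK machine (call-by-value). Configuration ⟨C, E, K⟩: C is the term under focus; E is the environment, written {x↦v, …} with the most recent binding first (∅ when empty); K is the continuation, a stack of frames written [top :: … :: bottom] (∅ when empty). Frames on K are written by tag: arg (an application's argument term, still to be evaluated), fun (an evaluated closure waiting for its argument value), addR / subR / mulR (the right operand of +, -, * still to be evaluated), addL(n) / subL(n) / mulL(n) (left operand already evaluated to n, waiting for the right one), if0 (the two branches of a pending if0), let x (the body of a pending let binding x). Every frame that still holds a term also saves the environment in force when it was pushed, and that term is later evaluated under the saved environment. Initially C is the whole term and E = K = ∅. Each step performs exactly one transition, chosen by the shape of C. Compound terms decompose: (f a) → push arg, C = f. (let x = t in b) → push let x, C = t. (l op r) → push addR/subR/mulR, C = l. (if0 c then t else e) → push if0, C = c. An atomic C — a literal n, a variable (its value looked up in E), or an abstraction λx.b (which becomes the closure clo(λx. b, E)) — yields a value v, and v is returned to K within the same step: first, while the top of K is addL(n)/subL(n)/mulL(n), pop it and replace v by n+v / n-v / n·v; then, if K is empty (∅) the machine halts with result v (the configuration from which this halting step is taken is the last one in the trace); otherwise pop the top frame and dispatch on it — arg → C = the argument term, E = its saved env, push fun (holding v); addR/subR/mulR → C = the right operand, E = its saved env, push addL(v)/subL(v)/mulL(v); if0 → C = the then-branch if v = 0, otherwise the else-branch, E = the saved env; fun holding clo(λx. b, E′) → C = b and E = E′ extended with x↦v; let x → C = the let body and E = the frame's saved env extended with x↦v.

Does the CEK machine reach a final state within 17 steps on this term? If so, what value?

step 0: [C=(2 - ((λx. (x x)) (λx. (x x)))) | E=∅ | K=∅]
step 1: [C=2 | E=∅ | K=[subR]]
step 2: [C=((λx. (x x)) (λx. (x x))) | E=∅ | K=[subL(2)]]
step 3: [C=(λx. (x x)) | E=∅ | K=[arg :: subL(2)]]
step 4: [C=(λx. (x x)) | E=∅ | K=[fun :: subL(2)]]
step 5: [C=(x x) | E={x↦clo(λx. (x x), ∅)} | K=[subL(2)]]
step 6: [C=x | E={x↦clo(λx. (x x), ∅)} | K=[arg :: subL(2)]]
step 7: [C=x | E={x↦clo(λx. (x x), ∅)} | K=[fun :: subL(2)]]
… configuration repeats with period 3 (steps 5–7 recur indefinitely) …

Answer: DIVERGES (no final state within 17 steps)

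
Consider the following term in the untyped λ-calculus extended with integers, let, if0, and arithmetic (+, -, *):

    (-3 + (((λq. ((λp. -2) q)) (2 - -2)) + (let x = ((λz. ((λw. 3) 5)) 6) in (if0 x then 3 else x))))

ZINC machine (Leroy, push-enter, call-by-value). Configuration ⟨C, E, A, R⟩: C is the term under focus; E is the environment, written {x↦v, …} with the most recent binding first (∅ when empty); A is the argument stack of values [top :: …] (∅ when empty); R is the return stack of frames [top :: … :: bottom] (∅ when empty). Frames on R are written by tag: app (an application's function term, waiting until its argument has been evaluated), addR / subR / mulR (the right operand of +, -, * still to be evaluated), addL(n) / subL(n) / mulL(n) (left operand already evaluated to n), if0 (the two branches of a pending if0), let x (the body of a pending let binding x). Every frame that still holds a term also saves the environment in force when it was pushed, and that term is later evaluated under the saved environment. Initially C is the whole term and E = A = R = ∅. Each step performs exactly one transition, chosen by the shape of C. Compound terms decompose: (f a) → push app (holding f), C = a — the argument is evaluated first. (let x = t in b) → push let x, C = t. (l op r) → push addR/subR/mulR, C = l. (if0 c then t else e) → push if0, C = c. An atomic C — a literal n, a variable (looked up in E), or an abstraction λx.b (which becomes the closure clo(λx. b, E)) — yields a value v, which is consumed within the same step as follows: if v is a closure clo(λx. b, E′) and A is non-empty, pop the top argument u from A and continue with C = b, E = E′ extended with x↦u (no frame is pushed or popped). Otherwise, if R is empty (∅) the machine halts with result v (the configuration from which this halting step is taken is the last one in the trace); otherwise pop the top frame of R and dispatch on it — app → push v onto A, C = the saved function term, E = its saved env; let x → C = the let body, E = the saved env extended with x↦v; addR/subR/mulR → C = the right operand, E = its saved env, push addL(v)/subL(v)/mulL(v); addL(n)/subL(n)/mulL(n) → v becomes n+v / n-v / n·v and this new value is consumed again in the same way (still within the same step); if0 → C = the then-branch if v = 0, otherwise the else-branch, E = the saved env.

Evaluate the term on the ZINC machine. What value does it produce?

[0] [C=(-3 + (((λq. ((λp. -2) q)) (2 - -2)) + (let x = ((λz. ((λw. 3) 5)) 6) in (if0 x then 3 else x)))) | E=∅ | A=∅ | R=∅]
[1] [C=-3 | E=∅ | A=∅ | R=[addR]]
[2] [C=(((λq. ((λp. -2) q)) (2 - -2)) + (let x = ((λz. ((λw. 3) 5)) 6) in (if0 x then 3 else x))) | E=∅ | A=∅ | R=[addL(-3)]]
[3] [C=((λq. ((λp. -2) q)) (2 - -2)) | E=∅ | A=∅ | R=[addR :: addL(-3)]]
[4] [C=(2 - -2) | E=∅ | A=∅ | R=[app :: addR :: addL(-3)]]
[5] [C=2 | E=∅ | A=∅ | R=[subR :: app :: addR :: addL(-3)]]
[6] [C=-2 | E=∅ | A=∅ | R=[subL(2) :: app :: addR :: addL(-3)]]
[7] [C=(λq. ((λp. -2) q)) | E=∅ | A=[4] | R=[addR :: addL(-3)]]
[8] [C=((λp. -2) q) | E={q↦4} | A=∅ | R=[addR :: addL(-3)]]
[9] [C=q | E={q↦4} | A=∅ | R=[app :: addR :: addL(-3)]]
[10] [C=(λp. -2) | E={q↦4} | A=[4] | R=[addR :: addL(-3)]]
[11] [C=-2 | E={p↦4, q↦4} | A=∅ | R=[addR :: addL(-3)]]
[12] [C=(let x = ((λz. ((λw. 3) 5)) 6) in (if0 x then 3 else x)) | E=∅ | A=∅ | R=[addL(-2) :: addL(-3)]]
[13] [C=((λz. ((λw. 3) 5)) 6) | E=∅ | A=∅ | R=[let x :: addL(-2) :: addL(-3)]]
[14] [C=6 | E=∅ | A=∅ | R=[app :: let x :: addL(-2) :: addL(-3)]]
[15] [C=(λz. ((λw. 3) 5)) | E=∅ | A=[6] | R=[let x :: addL(-2) :: addL(-3)]]
[16] [C=((λw. 3) 5) | E={z↦6} | A=∅ | R=[let x :: addL(-2) :: addL(-3)]]
[17] [C=5 | E={z↦6} | A=∅ | R=[app :: let x :: addL(-2) :: addL(-3)]]
[18] [C=(λw. 3) | E={z↦6} | A=[5] | R=[let x :: addL(-2) :: addL(-3)]]
[19] [C=3 | E={w↦5, z↦6} | A=∅ | R=[let x :: addL(-2) :: addL(-3)]]
[20] [C=(if0 x then 3 else x) | E={x↦3} | A=∅ | R=[addL(-2) :: addL(-3)]]
[21] [C=x | E={x↦3} | A=∅ | R=[if0 :: addL(-2) :: addL(-3)]]
[22] [C=x | E={x↦3} | A=∅ | R=[addL(-2) :: addL(-3)]]
→ final value -2

Answer: -2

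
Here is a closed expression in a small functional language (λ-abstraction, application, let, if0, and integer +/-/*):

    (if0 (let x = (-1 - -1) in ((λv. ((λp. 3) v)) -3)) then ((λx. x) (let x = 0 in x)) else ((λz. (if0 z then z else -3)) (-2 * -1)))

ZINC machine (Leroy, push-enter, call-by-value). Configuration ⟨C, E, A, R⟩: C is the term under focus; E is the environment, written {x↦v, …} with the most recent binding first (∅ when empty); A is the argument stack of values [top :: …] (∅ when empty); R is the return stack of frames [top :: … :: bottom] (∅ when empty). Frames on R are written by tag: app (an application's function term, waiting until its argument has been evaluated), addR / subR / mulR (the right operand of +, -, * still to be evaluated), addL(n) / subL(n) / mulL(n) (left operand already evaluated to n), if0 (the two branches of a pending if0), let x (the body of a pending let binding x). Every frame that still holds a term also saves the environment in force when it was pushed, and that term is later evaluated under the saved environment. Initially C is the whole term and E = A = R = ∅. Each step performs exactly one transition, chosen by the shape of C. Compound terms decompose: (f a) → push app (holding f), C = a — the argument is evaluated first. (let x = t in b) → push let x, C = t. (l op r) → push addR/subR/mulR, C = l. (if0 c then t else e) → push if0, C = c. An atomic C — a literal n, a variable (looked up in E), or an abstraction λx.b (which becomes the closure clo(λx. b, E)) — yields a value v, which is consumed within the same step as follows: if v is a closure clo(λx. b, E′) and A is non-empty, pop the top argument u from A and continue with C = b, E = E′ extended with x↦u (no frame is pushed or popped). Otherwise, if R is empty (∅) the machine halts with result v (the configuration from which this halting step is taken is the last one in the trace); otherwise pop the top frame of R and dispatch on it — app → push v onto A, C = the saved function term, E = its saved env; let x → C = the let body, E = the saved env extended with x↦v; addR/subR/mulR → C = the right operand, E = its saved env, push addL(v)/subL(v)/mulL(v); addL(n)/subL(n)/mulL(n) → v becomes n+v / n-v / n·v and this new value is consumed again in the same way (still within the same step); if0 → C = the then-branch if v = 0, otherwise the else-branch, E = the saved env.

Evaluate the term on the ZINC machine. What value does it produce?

t=0: [C=(if0 (let x = (-1 - -1) in ((λv. ((λp. 3) v)) -3)) then ((λx. x) (let x = 0 in x)) else ((λz. (if0 z then z else -3)) (-2 * -1))) | E=∅ | A=∅ | R=∅]
t=1: [C=(let x = (-1 - -1) in ((λv. ((λp. 3) v)) -3)) | E=∅ | A=∅ | R=[if0]]
t=2: [C=(-1 - -1) | E=∅ | A=∅ | R=[let x :: if0]]
t=3: [C=-1 | E=∅ | A=∅ | R=[subR :: let x :: if0]]
t=4: [C=-1 | E=∅ | A=∅ | R=[subL(-1) :: let x :: if0]]
t=5: [C=((λv. ((λp. 3) v)) -3) | E={x↦0} | A=∅ | R=[if0]]
t=6: [C=-3 | E={x↦0} | A=∅ | R=[app :: if0]]
t=7: [C=(λv. ((λp. 3) v)) | E={x↦0} | A=[-3] | R=[if0]]
t=8: [C=((λp. 3) v) | E={v↦-3, x↦0} | A=∅ | R=[if0]]
t=9: [C=v | E={v↦-3, x↦0} | A=∅ | R=[app :: if0]]
t=10: [C=(λp. 3) | E={v↦-3, x↦0} | A=[-3] | R=[if0]]
t=11: [C=3 | E={p↦-3, v↦-3, x↦0} | A=∅ | R=[if0]]
t=12: [C=((λz. (if0 z then z else -3)) (-2 * -1)) | E=∅ | A=∅ | R=∅]
t=13: [C=(-2 * -1) | E=∅ | A=∅ | R=[app]]
t=14: [C=-2 | E=∅ | A=∅ | R=[mulR :: app]]
t=15: [C=-1 | E=∅ | A=∅ | R=[mulL(-2) :: app]]
t=16: [C=(λz. (if0 z then z else -3)) | E=∅ | A=[2] | R=∅]
t=17: [C=(if0 z then z else -3) | E={z↦2} | A=∅ | R=∅]
t=18: [C=z | E={z↦2} | A=∅ | R=[if0]]
t=19: [C=-3 | E={z↦2} | A=∅ | R=∅]
→ final value -3

Answer: -3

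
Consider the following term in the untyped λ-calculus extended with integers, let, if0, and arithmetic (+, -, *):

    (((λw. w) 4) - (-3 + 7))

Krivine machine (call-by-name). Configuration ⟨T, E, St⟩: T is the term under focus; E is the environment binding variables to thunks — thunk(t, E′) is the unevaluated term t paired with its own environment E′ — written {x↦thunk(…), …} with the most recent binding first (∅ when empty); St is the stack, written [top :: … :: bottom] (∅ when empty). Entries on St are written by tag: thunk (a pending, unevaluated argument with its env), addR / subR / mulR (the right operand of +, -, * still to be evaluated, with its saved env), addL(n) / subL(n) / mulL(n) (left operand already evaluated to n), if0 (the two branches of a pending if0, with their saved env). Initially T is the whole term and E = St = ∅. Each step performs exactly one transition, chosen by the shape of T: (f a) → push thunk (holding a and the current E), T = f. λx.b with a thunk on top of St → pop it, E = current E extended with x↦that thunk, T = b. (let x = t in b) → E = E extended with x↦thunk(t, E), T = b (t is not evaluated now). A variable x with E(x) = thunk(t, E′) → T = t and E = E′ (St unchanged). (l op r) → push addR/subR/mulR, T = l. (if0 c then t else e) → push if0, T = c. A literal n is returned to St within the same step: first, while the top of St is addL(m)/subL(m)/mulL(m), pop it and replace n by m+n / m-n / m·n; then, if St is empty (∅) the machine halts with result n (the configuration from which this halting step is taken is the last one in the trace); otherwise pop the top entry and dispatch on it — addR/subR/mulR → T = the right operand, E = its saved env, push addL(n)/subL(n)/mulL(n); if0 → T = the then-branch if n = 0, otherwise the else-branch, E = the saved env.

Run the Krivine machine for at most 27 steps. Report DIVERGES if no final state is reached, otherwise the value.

Answer: 0

Machine steps:
[0] <T=(((λw. w) 4) - (-3 + 7)), E=∅, St=∅>
[1] <T=((λw. w) 4), E=∅, St=[subR]>
[2] <T=(λw. w), E=∅, St=[thunk :: subR]>
[3] <T=w, E={w↦thunk(4, ∅)}, St=[subR]>
[4] <T=4, E=∅, St=[subR]>
[5] <T=(-3 + 7), E=∅, St=[subL(4)]>
[6] <T=-3, E=∅, St=[addR :: subL(4)]>
[7] <T=7, E=∅, St=[addL(-3) :: subL(4)]>
→ final value 0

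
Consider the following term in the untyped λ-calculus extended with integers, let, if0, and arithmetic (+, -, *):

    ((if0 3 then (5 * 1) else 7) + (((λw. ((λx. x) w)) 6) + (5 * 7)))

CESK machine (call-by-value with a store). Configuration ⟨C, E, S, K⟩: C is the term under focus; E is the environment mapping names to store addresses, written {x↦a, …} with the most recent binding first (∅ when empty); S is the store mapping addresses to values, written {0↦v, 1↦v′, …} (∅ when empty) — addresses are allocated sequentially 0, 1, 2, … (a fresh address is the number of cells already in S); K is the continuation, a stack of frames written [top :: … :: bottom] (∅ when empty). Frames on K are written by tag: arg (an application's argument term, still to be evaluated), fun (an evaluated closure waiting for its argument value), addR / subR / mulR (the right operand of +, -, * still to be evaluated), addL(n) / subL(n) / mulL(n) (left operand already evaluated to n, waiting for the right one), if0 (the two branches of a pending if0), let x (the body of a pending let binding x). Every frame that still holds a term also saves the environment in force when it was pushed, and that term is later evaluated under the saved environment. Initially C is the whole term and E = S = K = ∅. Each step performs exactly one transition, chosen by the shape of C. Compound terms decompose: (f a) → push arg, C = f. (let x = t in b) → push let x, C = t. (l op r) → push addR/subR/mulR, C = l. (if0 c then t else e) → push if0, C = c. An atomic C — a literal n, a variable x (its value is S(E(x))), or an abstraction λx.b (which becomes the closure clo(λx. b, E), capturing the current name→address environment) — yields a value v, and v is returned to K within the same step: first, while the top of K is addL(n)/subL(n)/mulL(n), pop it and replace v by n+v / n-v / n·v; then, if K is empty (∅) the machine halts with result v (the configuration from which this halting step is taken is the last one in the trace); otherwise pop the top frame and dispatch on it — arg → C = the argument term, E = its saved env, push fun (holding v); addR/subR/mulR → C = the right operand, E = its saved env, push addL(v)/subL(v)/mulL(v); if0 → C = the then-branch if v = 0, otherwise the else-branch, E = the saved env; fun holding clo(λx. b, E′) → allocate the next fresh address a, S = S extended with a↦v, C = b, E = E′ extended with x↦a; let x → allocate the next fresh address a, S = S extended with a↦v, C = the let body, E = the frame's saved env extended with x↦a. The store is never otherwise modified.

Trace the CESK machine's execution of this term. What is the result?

Answer: 48

Execution trace:
0. <C=((if0 3 then (5 * 1) else 7) + (((λw. ((λx. x) w)) 6) + (5 * 7))), E=∅, S=∅, K=∅>
1. <C=(if0 3 then (5 * 1) else 7), E=∅, S=∅, K=[addR]>
2. <C=3, E=∅, S=∅, K=[if0 :: addR]>
3. <C=7, E=∅, S=∅, K=[addR]>
4. <C=(((λw. ((λx. x) w)) 6) + (5 * 7)), E=∅, S=∅, K=[addL(7)]>
5. <C=((λw. ((λx. x) w)) 6), E=∅, S=∅, K=[addR :: addL(7)]>
6. <C=(λw. ((λx. x) w)), E=∅, S=∅, K=[arg :: addR :: addL(7)]>
7. <C=6, E=∅, S=∅, K=[fun :: addR :: addL(7)]>
8. <C=((λx. x) w), E={w↦0}, S={0↦6}, K=[addR :: addL(7)]>
9. <C=(λx. x), E={w↦0}, S={0↦6}, K=[arg :: addR :: addL(7)]>
10. <C=w, E={w↦0}, S={0↦6}, K=[fun :: addR :: addL(7)]>
11. <C=x, E={x↦1, w↦0}, S={0↦6, 1↦6}, K=[addR :: addL(7)]>
12. <C=(5 * 7), E=∅, S={0↦6, 1↦6}, K=[addL(6) :: addL(7)]>
13. <C=5, E=∅, S={0↦6, 1↦6}, K=[mulR :: addL(6) :: addL(7)]>
14. <C=7, E=∅, S={0↦6, 1↦6}, K=[mulL(5) :: addL(6) :: addL(7)]>
→ final value 48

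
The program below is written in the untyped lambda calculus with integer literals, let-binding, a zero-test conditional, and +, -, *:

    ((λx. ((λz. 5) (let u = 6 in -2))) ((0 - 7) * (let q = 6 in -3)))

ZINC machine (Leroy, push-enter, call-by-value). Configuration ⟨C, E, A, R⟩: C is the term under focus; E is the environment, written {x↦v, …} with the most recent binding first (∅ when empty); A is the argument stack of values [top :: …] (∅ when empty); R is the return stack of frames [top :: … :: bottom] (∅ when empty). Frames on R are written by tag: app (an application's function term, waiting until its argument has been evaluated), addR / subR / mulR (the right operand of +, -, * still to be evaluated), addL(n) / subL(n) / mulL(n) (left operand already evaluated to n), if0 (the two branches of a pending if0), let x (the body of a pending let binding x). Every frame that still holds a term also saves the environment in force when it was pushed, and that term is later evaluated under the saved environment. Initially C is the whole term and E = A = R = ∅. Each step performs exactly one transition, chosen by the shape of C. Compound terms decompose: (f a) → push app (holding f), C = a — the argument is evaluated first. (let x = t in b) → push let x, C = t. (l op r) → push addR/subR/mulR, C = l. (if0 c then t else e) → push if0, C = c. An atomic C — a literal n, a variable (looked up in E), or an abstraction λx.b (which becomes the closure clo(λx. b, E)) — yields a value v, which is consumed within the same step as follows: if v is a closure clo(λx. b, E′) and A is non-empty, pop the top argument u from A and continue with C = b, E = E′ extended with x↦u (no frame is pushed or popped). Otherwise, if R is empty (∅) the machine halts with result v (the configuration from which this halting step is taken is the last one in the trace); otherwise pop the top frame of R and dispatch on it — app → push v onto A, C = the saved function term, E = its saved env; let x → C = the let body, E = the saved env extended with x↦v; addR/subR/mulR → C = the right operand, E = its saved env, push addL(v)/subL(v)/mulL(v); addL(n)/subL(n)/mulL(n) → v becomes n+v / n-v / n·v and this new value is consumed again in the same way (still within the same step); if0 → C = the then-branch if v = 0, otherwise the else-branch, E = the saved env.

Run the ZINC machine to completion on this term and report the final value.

t=0: ⟨C=((λx. ((λz. 5) (let u = 6 in -2))) ((0 - 7) * (let q = 6 in -3))); E=∅; A=∅; R=∅⟩
t=1: ⟨C=((0 - 7) * (let q = 6 in -3)); E=∅; A=∅; R=[app]⟩
t=2: ⟨C=(0 - 7); E=∅; A=∅; R=[mulR :: app]⟩
t=3: ⟨C=0; E=∅; A=∅; R=[subR :: mulR :: app]⟩
t=4: ⟨C=7; E=∅; A=∅; R=[subL(0) :: mulR :: app]⟩
t=5: ⟨C=(let q = 6 in -3); E=∅; A=∅; R=[mulL(-7) :: app]⟩
t=6: ⟨C=6; E=∅; A=∅; R=[let q :: mulL(-7) :: app]⟩
t=7: ⟨C=-3; E={q↦6}; A=∅; R=[mulL(-7) :: app]⟩
t=8: ⟨C=(λx. ((λz. 5) (let u = 6 in -2))); E=∅; A=[21]; R=∅⟩
t=9: ⟨C=((λz. 5) (let u = 6 in -2)); E={x↦21}; A=∅; R=∅⟩
t=10: ⟨C=(let u = 6 in -2); E={x↦21}; A=∅; R=[app]⟩
t=11: ⟨C=6; E={x↦21}; A=∅; R=[let u :: app]⟩
t=12: ⟨C=-2; E={u↦6, x↦21}; A=∅; R=[app]⟩
t=13: ⟨C=(λz. 5); E={x↦21}; A=[-2]; R=∅⟩
t=14: ⟨C=5; E={z↦-2, x↦21}; A=∅; R=∅⟩
→ final value 5

Answer: 5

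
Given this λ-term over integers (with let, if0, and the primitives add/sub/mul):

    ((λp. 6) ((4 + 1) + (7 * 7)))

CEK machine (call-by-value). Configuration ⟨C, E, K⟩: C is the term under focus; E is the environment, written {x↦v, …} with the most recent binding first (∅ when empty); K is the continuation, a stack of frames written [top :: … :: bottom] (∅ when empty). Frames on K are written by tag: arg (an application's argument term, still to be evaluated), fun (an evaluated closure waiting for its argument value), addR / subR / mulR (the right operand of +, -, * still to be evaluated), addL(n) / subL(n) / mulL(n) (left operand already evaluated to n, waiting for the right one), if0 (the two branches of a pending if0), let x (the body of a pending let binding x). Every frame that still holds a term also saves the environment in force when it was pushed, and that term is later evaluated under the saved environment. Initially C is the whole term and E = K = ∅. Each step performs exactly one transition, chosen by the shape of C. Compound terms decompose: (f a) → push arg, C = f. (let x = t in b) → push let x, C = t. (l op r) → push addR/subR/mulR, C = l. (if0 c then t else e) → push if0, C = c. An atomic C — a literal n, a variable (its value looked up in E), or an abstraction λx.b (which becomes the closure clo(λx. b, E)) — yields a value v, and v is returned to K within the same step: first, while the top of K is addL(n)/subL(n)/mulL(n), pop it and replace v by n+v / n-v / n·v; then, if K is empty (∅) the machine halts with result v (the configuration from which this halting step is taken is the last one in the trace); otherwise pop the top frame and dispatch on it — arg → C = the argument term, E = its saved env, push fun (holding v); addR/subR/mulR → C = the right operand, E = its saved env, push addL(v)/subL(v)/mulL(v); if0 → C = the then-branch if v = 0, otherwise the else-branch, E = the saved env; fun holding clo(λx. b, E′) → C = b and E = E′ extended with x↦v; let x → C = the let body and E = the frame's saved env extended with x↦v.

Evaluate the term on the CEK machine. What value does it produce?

t=0: [C=((λp. 6) ((4 + 1) + (7 * 7))) | E=∅ | K=∅]
t=1: [C=(λp. 6) | E=∅ | K=[arg]]
t=2: [C=((4 + 1) + (7 * 7)) | E=∅ | K=[fun]]
t=3: [C=(4 + 1) | E=∅ | K=[addR :: fun]]
t=4: [C=4 | E=∅ | K=[addR :: addR :: fun]]
t=5: [C=1 | E=∅ | K=[addL(4) :: addR :: fun]]
t=6: [C=(7 * 7) | E=∅ | K=[addL(5) :: fun]]
t=7: [C=7 | E=∅ | K=[mulR :: addL(5) :: fun]]
t=8: [C=7 | E=∅ | K=[mulL(7) :: addL(5) :: fun]]
t=9: [C=6 | E={p↦54} | K=∅]
→ final value 6

Answer: 6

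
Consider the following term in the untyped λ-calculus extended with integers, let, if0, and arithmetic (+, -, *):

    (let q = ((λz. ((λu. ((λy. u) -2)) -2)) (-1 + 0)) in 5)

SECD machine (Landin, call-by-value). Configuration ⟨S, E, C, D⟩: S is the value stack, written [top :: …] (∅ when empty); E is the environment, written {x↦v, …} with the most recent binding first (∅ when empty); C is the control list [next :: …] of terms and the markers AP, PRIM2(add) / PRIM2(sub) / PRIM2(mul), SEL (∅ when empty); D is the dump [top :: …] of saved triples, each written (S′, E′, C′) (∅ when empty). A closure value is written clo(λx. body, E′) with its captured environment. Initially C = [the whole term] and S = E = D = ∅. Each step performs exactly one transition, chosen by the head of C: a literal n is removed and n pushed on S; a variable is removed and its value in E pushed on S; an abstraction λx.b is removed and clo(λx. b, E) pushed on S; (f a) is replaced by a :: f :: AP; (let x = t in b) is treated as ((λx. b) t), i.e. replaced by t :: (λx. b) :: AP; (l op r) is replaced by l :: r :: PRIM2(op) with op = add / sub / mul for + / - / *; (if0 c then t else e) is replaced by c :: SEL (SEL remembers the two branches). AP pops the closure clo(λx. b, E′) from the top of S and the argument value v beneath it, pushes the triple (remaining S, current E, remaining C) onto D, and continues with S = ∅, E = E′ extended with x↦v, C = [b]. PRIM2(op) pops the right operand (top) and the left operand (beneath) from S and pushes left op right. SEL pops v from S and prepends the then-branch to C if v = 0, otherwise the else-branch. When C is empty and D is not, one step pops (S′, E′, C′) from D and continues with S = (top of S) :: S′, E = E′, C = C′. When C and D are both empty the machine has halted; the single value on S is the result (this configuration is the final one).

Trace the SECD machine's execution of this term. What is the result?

Answer: 5

Derivation:
0. ⟨S=∅; E=∅; C=[(let q = ((λz. ((λu. ((λy. u) -2)) -2)) (-1 + 0)) in 5)]; D=∅⟩
1. ⟨S=∅; E=∅; C=[((λz. ((λu. ((λy. u) -2)) -2)) (-1 + 0)) :: (λq. 5) :: AP]; D=∅⟩
2. ⟨S=∅; E=∅; C=[(-1 + 0) :: (λz. ((λu. ((λy. u) -2)) -2)) :: AP :: (λq. 5) :: AP]; D=∅⟩
3. ⟨S=∅; E=∅; C=[-1 :: 0 :: PRIM2(add) :: (λz. ((λu. ((λy. u) -2)) -2)) :: AP :: (λq. 5) :: AP]; D=∅⟩
4. ⟨S=[-1]; E=∅; C=[0 :: PRIM2(add) :: (λz. ((λu. ((λy. u) -2)) -2)) :: AP :: (λq. 5) :: AP]; D=∅⟩
5. ⟨S=[0 :: -1]; E=∅; C=[PRIM2(add) :: (λz. ((λu. ((λy. u) -2)) -2)) :: AP :: (λq. 5) :: AP]; D=∅⟩
6. ⟨S=[-1]; E=∅; C=[(λz. ((λu. ((λy. u) -2)) -2)) :: AP :: (λq. 5) :: AP]; D=∅⟩
7. ⟨S=[clo(λz. ((λu. ((λy. u) -2)) -2), ∅) :: -1]; E=∅; C=[AP :: (λq. 5) :: AP]; D=∅⟩
8. ⟨S=∅; E={z↦-1}; C=[((λu. ((λy. u) -2)) -2)]; D=[(∅, ∅, [(λq. 5) :: AP])]⟩
9. ⟨S=∅; E={z↦-1}; C=[-2 :: (λu. ((λy. u) -2)) :: AP]; D=[(∅, ∅, [(λq. 5) :: AP])]⟩
10. ⟨S=[-2]; E={z↦-1}; C=[(λu. ((λy. u) -2)) :: AP]; D=[(∅, ∅, [(λq. 5) :: AP])]⟩
11. ⟨S=[clo(λu. ((λy. u) -2), {z↦-1}) :: -2]; E={z↦-1}; C=[AP]; D=[(∅, ∅, [(λq. 5) :: AP])]⟩
12. ⟨S=∅; E={u↦-2, z↦-1}; C=[((λy. u) -2)]; D=[(∅, {z↦-1}, ∅) :: (∅, ∅, [(λq. 5) :: AP])]⟩
13. ⟨S=∅; E={u↦-2, z↦-1}; C=[-2 :: (λy. u) :: AP]; D=[(∅, {z↦-1}, ∅) :: (∅, ∅, [(λq. 5) :: AP])]⟩
14. ⟨S=[-2]; E={u↦-2, z↦-1}; C=[(λy. u) :: AP]; D=[(∅, {z↦-1}, ∅) :: (∅, ∅, [(λq. 5) :: AP])]⟩
15. ⟨S=[clo(λy. u, {u↦-2, z↦-1}) :: -2]; E={u↦-2, z↦-1}; C=[AP]; D=[(∅, {z↦-1}, ∅) :: (∅, ∅, [(λq. 5) :: AP])]⟩
16. ⟨S=∅; E={y↦-2, u↦-2, z↦-1}; C=[u]; D=[(∅, {u↦-2, z↦-1}, ∅) :: (∅, {z↦-1}, ∅) :: (∅, ∅, [(λq. 5) :: AP])]⟩
17. ⟨S=[-2]; E={y↦-2, u↦-2, z↦-1}; C=∅; D=[(∅, {u↦-2, z↦-1}, ∅) :: (∅, {z↦-1}, ∅) :: (∅, ∅, [(λq. 5) :: AP])]⟩
18. ⟨S=[-2]; E={u↦-2, z↦-1}; C=∅; D=[(∅, {z↦-1}, ∅) :: (∅, ∅, [(λq. 5) :: AP])]⟩
19. ⟨S=[-2]; E={z↦-1}; C=∅; D=[(∅, ∅, [(λq. 5) :: AP])]⟩
20. ⟨S=[-2]; E=∅; C=[(λq. 5) :: AP]; D=∅⟩
21. ⟨S=[clo(λq. 5, ∅) :: -2]; E=∅; C=[AP]; D=∅⟩
22. ⟨S=∅; E={q↦-2}; C=[5]; D=[(∅, ∅, ∅)]⟩
23. ⟨S=[5]; E={q↦-2}; C=∅; D=[(∅, ∅, ∅)]⟩
24. ⟨S=[5]; E=∅; C=∅; D=∅⟩
→ final value 5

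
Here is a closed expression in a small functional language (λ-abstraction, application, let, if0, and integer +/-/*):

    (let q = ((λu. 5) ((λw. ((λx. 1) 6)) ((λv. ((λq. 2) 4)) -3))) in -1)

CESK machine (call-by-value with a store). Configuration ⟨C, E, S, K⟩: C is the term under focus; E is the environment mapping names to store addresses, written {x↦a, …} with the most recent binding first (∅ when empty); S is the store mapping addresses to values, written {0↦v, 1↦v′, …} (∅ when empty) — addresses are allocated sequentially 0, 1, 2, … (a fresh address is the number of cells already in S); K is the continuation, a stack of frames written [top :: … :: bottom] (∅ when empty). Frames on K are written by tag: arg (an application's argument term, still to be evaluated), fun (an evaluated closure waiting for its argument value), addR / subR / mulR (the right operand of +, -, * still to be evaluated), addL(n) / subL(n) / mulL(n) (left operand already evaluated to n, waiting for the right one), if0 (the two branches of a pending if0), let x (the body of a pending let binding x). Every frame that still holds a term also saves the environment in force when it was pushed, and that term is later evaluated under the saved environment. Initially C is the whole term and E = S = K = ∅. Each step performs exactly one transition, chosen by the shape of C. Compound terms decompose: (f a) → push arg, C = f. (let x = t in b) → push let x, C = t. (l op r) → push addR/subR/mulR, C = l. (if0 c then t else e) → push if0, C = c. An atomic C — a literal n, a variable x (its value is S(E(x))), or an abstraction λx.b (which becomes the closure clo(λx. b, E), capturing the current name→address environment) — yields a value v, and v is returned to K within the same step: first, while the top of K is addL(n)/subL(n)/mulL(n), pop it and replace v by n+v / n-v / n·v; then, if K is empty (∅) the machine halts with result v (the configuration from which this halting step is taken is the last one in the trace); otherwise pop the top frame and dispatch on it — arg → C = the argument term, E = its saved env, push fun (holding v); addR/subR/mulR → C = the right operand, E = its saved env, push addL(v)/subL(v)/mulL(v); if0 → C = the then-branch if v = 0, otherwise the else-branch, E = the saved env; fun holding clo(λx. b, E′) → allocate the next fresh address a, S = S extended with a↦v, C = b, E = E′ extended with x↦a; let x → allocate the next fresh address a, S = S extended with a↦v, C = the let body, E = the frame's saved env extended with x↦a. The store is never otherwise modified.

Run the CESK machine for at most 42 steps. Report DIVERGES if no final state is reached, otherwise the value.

Answer: -1

Execution trace:
t=0: ⟨C=(let q = ((λu. 5) ((λw. ((λx. 1) 6)) ((λv. ((λq. 2) 4)) -3))) in -1); E=∅; S=∅; K=∅⟩
t=1: ⟨C=((λu. 5) ((λw. ((λx. 1) 6)) ((λv. ((λq. 2) 4)) -3))); E=∅; S=∅; K=[let q]⟩
t=2: ⟨C=(λu. 5); E=∅; S=∅; K=[arg :: let q]⟩
t=3: ⟨C=((λw. ((λx. 1) 6)) ((λv. ((λq. 2) 4)) -3)); E=∅; S=∅; K=[fun :: let q]⟩
t=4: ⟨C=(λw. ((λx. 1) 6)); E=∅; S=∅; K=[arg :: fun :: let q]⟩
t=5: ⟨C=((λv. ((λq. 2) 4)) -3); E=∅; S=∅; K=[fun :: fun :: let q]⟩
t=6: ⟨C=(λv. ((λq. 2) 4)); E=∅; S=∅; K=[arg :: fun :: fun :: let q]⟩
t=7: ⟨C=-3; E=∅; S=∅; K=[fun :: fun :: fun :: let q]⟩
t=8: ⟨C=((λq. 2) 4); E={v↦0}; S={0↦-3}; K=[fun :: fun :: let q]⟩
t=9: ⟨C=(λq. 2); E={v↦0}; S={0↦-3}; K=[arg :: fun :: fun :: let q]⟩
t=10: ⟨C=4; E={v↦0}; S={0↦-3}; K=[fun :: fun :: fun :: let q]⟩
t=11: ⟨C=2; E={q↦1, v↦0}; S={0↦-3, 1↦4}; K=[fun :: fun :: let q]⟩
t=12: ⟨C=((λx. 1) 6); E={w↦2}; S={0↦-3, 1↦4, 2↦2}; K=[fun :: let q]⟩
t=13: ⟨C=(λx. 1); E={w↦2}; S={0↦-3, 1↦4, 2↦2}; K=[arg :: fun :: let q]⟩
t=14: ⟨C=6; E={w↦2}; S={0↦-3, 1↦4, 2↦2}; K=[fun :: fun :: let q]⟩
t=15: ⟨C=1; E={x↦3, w↦2}; S={0↦-3, 1↦4, 2↦2, 3↦6}; K=[fun :: let q]⟩
t=16: ⟨C=5; E={u↦4}; S={0↦-3, 1↦4, 2↦2, 3↦6, 4↦1}; K=[let q]⟩
t=17: ⟨C=-1; E={q↦5}; S={0↦-3, 1↦4, 2↦2, 3↦6, 4↦1, 5↦5}; K=∅⟩
→ final value -1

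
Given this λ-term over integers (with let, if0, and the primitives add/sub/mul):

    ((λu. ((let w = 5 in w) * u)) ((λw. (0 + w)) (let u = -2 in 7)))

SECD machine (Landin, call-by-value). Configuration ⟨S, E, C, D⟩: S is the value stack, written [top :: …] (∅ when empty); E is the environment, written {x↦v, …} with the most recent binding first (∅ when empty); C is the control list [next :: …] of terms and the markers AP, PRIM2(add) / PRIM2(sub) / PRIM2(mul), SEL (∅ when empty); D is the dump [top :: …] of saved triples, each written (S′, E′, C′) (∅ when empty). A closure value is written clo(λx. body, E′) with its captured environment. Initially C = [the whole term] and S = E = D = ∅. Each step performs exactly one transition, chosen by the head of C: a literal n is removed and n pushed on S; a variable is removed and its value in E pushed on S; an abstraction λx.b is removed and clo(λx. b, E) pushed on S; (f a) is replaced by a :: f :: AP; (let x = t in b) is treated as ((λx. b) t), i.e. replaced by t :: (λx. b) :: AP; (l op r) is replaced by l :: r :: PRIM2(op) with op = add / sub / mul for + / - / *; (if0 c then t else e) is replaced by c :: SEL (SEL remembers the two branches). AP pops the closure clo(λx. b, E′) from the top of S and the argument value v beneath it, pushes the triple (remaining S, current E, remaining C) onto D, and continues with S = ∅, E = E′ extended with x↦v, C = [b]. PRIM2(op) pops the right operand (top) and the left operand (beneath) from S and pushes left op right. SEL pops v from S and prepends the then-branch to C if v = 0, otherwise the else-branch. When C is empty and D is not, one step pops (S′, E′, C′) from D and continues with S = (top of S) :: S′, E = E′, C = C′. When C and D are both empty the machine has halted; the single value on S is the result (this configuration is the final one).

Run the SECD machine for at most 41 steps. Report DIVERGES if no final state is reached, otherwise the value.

Answer: 35

Derivation:
0. ⟨S=∅; E=∅; C=[((λu. ((let w = 5 in w) * u)) ((λw. (0 + w)) (let u = -2 in 7)))]; D=∅⟩
1. ⟨S=∅; E=∅; C=[((λw. (0 + w)) (let u = -2 in 7)) :: (λu. ((let w = 5 in w) * u)) :: AP]; D=∅⟩
2. ⟨S=∅; E=∅; C=[(let u = -2 in 7) :: (λw. (0 + w)) :: AP :: (λu. ((let w = 5 in w) * u)) :: AP]; D=∅⟩
3. ⟨S=∅; E=∅; C=[-2 :: (λu. 7) :: AP :: (λw. (0 + w)) :: AP :: (λu. ((let w = 5 in w) * u)) :: AP]; D=∅⟩
4. ⟨S=[-2]; E=∅; C=[(λu. 7) :: AP :: (λw. (0 + w)) :: AP :: (λu. ((let w = 5 in w) * u)) :: AP]; D=∅⟩
5. ⟨S=[clo(λu. 7, ∅) :: -2]; E=∅; C=[AP :: (λw. (0 + w)) :: AP :: (λu. ((let w = 5 in w) * u)) :: AP]; D=∅⟩
6. ⟨S=∅; E={u↦-2}; C=[7]; D=[(∅, ∅, [(λw. (0 + w)) :: AP :: (λu. ((let w = 5 in w) * u)) :: AP])]⟩
7. ⟨S=[7]; E={u↦-2}; C=∅; D=[(∅, ∅, [(λw. (0 + w)) :: AP :: (λu. ((let w = 5 in w) * u)) :: AP])]⟩
8. ⟨S=[7]; E=∅; C=[(λw. (0 + w)) :: AP :: (λu. ((let w = 5 in w) * u)) :: AP]; D=∅⟩
9. ⟨S=[clo(λw. (0 + w), ∅) :: 7]; E=∅; C=[AP :: (λu. ((let w = 5 in w) * u)) :: AP]; D=∅⟩
10. ⟨S=∅; E={w↦7}; C=[(0 + w)]; D=[(∅, ∅, [(λu. ((let w = 5 in w) * u)) :: AP])]⟩
11. ⟨S=∅; E={w↦7}; C=[0 :: w :: PRIM2(add)]; D=[(∅, ∅, [(λu. ((let w = 5 in w) * u)) :: AP])]⟩
12. ⟨S=[0]; E={w↦7}; C=[w :: PRIM2(add)]; D=[(∅, ∅, [(λu. ((let w = 5 in w) * u)) :: AP])]⟩
13. ⟨S=[7 :: 0]; E={w↦7}; C=[PRIM2(add)]; D=[(∅, ∅, [(λu. ((let w = 5 in w) * u)) :: AP])]⟩
14. ⟨S=[7]; E={w↦7}; C=∅; D=[(∅, ∅, [(λu. ((let w = 5 in w) * u)) :: AP])]⟩
15. ⟨S=[7]; E=∅; C=[(λu. ((let w = 5 in w) * u)) :: AP]; D=∅⟩
16. ⟨S=[clo(λu. ((let w = 5 in w) * u), ∅) :: 7]; E=∅; C=[AP]; D=∅⟩
17. ⟨S=∅; E={u↦7}; C=[((let w = 5 in w) * u)]; D=[(∅, ∅, ∅)]⟩
18. ⟨S=∅; E={u↦7}; C=[(let w = 5 in w) :: u :: PRIM2(mul)]; D=[(∅, ∅, ∅)]⟩
19. ⟨S=∅; E={u↦7}; C=[5 :: (λw. w) :: AP :: u :: PRIM2(mul)]; D=[(∅, ∅, ∅)]⟩
20. ⟨S=[5]; E={u↦7}; C=[(λw. w) :: AP :: u :: PRIM2(mul)]; D=[(∅, ∅, ∅)]⟩
21. ⟨S=[clo(λw. w, {u↦7}) :: 5]; E={u↦7}; C=[AP :: u :: PRIM2(mul)]; D=[(∅, ∅, ∅)]⟩
22. ⟨S=∅; E={w↦5, u↦7}; C=[w]; D=[(∅, {u↦7}, [u :: PRIM2(mul)]) :: (∅, ∅, ∅)]⟩
23. ⟨S=[5]; E={w↦5, u↦7}; C=∅; D=[(∅, {u↦7}, [u :: PRIM2(mul)]) :: (∅, ∅, ∅)]⟩
24. ⟨S=[5]; E={u↦7}; C=[u :: PRIM2(mul)]; D=[(∅, ∅, ∅)]⟩
25. ⟨S=[7 :: 5]; E={u↦7}; C=[PRIM2(mul)]; D=[(∅, ∅, ∅)]⟩
26. ⟨S=[35]; E={u↦7}; C=∅; D=[(∅, ∅, ∅)]⟩
27. ⟨S=[35]; E=∅; C=∅; D=∅⟩
→ final value 35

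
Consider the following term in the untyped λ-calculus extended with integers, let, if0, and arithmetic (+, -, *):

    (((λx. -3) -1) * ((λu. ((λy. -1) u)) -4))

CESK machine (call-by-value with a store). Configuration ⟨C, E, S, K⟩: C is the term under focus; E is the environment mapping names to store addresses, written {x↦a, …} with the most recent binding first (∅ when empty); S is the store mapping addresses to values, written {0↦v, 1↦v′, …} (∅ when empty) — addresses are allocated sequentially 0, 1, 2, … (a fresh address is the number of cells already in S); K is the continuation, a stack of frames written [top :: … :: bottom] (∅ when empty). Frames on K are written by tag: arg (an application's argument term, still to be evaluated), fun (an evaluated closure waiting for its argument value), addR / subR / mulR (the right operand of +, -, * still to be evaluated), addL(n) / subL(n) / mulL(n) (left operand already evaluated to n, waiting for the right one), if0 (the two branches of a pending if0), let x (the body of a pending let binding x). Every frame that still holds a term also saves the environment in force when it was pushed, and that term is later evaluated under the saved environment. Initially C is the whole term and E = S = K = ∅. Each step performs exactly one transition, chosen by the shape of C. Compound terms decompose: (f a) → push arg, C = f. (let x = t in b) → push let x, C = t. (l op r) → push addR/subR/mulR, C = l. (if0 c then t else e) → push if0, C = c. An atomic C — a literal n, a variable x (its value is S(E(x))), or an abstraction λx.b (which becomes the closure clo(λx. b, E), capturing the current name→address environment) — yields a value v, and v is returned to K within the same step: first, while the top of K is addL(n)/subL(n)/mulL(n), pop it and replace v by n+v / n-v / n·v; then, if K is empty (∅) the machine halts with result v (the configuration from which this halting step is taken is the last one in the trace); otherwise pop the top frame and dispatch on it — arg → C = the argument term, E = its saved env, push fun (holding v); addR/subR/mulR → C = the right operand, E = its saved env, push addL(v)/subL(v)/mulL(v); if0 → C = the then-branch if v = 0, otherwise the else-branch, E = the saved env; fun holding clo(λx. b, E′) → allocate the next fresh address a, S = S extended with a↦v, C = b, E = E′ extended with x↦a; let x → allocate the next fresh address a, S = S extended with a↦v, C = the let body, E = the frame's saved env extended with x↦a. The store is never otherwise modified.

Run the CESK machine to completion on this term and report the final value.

Answer: 3

Machine steps:
step 0: [C=(((λx. -3) -1) * ((λu. ((λy. -1) u)) -4)) | E=∅ | S=∅ | K=∅]
step 1: [C=((λx. -3) -1) | E=∅ | S=∅ | K=[mulR]]
step 2: [C=(λx. -3) | E=∅ | S=∅ | K=[arg :: mulR]]
step 3: [C=-1 | E=∅ | S=∅ | K=[fun :: mulR]]
step 4: [C=-3 | E={x↦0} | S={0↦-1} | K=[mulR]]
step 5: [C=((λu. ((λy. -1) u)) -4) | E=∅ | S={0↦-1} | K=[mulL(-3)]]
step 6: [C=(λu. ((λy. -1) u)) | E=∅ | S={0↦-1} | K=[arg :: mulL(-3)]]
step 7: [C=-4 | E=∅ | S={0↦-1} | K=[fun :: mulL(-3)]]
step 8: [C=((λy. -1) u) | E={u↦1} | S={0↦-1, 1↦-4} | K=[mulL(-3)]]
step 9: [C=(λy. -1) | E={u↦1} | S={0↦-1, 1↦-4} | K=[arg :: mulL(-3)]]
step 10: [C=u | E={u↦1} | S={0↦-1, 1↦-4} | K=[fun :: mulL(-3)]]
step 11: [C=-1 | E={y↦2, u↦1} | S={0↦-1, 1↦-4, 2↦-4} | K=[mulL(-3)]]
→ final value 3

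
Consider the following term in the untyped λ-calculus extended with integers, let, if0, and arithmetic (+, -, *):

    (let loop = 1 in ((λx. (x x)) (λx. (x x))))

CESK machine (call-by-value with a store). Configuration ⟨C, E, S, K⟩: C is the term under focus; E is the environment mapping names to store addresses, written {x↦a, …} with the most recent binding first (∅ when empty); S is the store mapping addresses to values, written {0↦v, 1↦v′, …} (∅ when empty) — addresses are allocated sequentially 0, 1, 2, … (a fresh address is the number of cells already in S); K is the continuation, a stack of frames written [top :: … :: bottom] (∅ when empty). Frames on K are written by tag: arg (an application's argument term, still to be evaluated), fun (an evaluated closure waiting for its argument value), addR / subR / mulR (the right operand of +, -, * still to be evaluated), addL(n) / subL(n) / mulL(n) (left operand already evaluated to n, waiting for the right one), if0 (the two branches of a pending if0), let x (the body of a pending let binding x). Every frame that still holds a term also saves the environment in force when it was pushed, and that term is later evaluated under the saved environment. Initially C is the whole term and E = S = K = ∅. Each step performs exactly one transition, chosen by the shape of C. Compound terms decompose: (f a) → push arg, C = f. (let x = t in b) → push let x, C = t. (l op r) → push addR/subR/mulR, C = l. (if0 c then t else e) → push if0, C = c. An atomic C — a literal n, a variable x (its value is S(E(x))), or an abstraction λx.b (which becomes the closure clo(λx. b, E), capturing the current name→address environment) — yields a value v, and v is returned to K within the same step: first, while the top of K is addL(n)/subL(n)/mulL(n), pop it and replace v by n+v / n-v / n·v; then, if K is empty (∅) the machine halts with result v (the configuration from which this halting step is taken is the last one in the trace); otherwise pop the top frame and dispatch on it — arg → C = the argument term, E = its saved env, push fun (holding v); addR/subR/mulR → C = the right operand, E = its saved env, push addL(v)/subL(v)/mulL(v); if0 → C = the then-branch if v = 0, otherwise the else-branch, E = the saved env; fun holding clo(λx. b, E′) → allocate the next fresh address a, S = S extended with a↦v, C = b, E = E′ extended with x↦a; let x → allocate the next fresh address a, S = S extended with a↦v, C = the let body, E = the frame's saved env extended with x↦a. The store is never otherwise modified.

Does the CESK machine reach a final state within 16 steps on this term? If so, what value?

Answer: DIVERGES (no final state within 16 steps)

Derivation:
[0] <C=(let loop = 1 in ((λx. (x x)) (λx. (x x)))), E=∅, S=∅, K=∅>
[1] <C=1, E=∅, S=∅, K=[let loop]>
[2] <C=((λx. (x x)) (λx. (x x))), E={loop↦0}, S={0↦1}, K=∅>
[3] <C=(λx. (x x)), E={loop↦0}, S={0↦1}, K=[arg]>
[4] <C=(λx. (x x)), E={loop↦0}, S={0↦1}, K=[fun]>
[5] <C=(x x), E={x↦1, loop↦0}, S={0↦1, 1↦clo(λx. (x x), {loop↦0})}, K=∅>
[6] <C=x, E={x↦1, loop↦0}, S={0↦1, 1↦clo(λx. (x x), {loop↦0})}, K=[arg]>
[7] <C=x, E={x↦1, loop↦0}, S={0↦1, 1↦clo(λx. (x x), {loop↦0})}, K=[fun]>
[8] <C=(x x), E={x↦2, loop↦0}, S={0↦1, 1↦clo(λx. (x x), {loop↦0}), 2↦clo(λx. (x x), {loop↦0})}, K=∅>
[9] <C=x, E={x↦2, loop↦0}, S={0↦1, 1↦clo(λx. (x x), {loop↦0}), 2↦clo(λx. (x x), {loop↦0})}, K=[arg]>
[10] <C=x, E={x↦2, loop↦0}, S={0↦1, 1↦clo(λx. (x x), {loop↦0}), 2↦clo(λx. (x x), {loop↦0})}, K=[fun]>
[11] <C=(x x), E={x↦3, loop↦0}, S={0↦1, 1↦clo(λx. (x x), {loop↦0}), 2↦clo(λx. (x x), {loop↦0}), 3↦clo(λx. (x x), {loop↦0})}, K=∅>
[12] <C=x, E={x↦3, loop↦0}, S={0↦1, 1↦clo(λx. (x x), {loop↦0}), 2↦clo(λx. (x x), {loop↦0}), 3↦clo(λx. (x x), {loop↦0})}, K=[arg]>
[13] <C=x, E={x↦3, loop↦0}, S={0↦1, 1↦clo(λx. (x x), {loop↦0}), 2↦clo(λx. (x x), {loop↦0}), 3↦clo(λx. (x x), {loop↦0})}, K=[fun]>
[14] <C=(x x), E={x↦4, loop↦0}, S={0↦1, 1↦clo(λx. (x x), {loop↦0}), 2↦clo(λx. (x x), {loop↦0}), 3↦clo(λx. (x x), {loop↦0}), 4↦clo(λx. (x x), {loop↦0})}, K=∅>
[15] <C=x, E={x↦4, loop↦0}, S={0↦1, 1↦clo(λx. (x x), {loop↦0}), 2↦clo(λx. (x x), {loop↦0}), 3↦clo(λx. (x x), {loop↦0}), 4↦clo(λx. (x x), {loop↦0})}, K=[arg]>
[16] <C=x, E={x↦4, loop↦0}, S={0↦1, 1↦clo(λx. (x x), {loop↦0}), 2↦clo(λx. (x x), {loop↦0}), 3↦clo(λx. (x x), {loop↦0}), 4↦clo(λx. (x x), {loop↦0})}, K=[fun]>
→ 16 transitions taken and the configuration is still not final: no result within 16 steps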